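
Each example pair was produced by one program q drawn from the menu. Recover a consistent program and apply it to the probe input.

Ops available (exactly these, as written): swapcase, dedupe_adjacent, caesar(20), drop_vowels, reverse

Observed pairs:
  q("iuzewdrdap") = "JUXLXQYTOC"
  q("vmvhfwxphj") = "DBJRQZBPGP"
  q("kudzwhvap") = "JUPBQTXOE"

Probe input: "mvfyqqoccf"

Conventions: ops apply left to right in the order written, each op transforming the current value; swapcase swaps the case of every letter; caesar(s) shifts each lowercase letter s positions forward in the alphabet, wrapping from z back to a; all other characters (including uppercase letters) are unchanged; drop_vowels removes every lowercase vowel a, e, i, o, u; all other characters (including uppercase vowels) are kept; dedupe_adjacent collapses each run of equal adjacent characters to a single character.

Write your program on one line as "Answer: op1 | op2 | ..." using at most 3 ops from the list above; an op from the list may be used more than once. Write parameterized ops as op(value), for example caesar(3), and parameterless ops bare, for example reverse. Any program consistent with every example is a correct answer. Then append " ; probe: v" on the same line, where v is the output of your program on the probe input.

caesar(20) | swapcase | reverse ; probe: "ZWWIKKSZPG"

Check, running the answer program on each example:
  "iuzewdrdap" -> "cotyqxlxuj" -> "COTYQXLXUJ" -> "JUXLXQYTOC"
  "vmvhfwxphj" -> "pgpbzqrjbd" -> "PGPBZQRJBD" -> "DBJRQZBPGP"
  "kudzwhvap" -> "eoxtqbpuj" -> "EOXTQBPUJ" -> "JUPBQTXOE"
  probe: "mvfyqqoccf" -> "gpzskkiwwz" -> "GPZSKKIWWZ" -> "ZWWIKKSZPG"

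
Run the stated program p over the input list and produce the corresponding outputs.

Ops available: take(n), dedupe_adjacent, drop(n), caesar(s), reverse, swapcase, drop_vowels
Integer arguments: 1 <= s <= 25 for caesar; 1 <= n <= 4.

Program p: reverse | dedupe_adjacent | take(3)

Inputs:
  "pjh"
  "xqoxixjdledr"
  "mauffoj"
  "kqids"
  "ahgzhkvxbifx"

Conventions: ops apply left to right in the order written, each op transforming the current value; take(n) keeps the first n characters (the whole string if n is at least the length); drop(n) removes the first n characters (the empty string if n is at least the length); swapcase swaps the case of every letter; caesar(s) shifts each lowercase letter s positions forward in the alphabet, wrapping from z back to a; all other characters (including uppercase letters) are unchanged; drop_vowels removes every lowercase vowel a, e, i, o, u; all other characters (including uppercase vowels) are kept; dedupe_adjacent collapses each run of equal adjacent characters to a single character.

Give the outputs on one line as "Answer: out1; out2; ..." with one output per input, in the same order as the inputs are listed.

Execution, op by op:
  "pjh" -> "hjp" -> "hjp" -> "hjp"
  "xqoxixjdledr" -> "rdeldjxixoqx" -> "rdeldjxixoqx" -> "rde"
  "mauffoj" -> "joffuam" -> "jofuam" -> "jof"
  "kqids" -> "sdiqk" -> "sdiqk" -> "sdi"
  "ahgzhkvxbifx" -> "xfibxvkhzgha" -> "xfibxvkhzgha" -> "xfi"

"hjp"; "rde"; "jof"; "sdi"; "xfi"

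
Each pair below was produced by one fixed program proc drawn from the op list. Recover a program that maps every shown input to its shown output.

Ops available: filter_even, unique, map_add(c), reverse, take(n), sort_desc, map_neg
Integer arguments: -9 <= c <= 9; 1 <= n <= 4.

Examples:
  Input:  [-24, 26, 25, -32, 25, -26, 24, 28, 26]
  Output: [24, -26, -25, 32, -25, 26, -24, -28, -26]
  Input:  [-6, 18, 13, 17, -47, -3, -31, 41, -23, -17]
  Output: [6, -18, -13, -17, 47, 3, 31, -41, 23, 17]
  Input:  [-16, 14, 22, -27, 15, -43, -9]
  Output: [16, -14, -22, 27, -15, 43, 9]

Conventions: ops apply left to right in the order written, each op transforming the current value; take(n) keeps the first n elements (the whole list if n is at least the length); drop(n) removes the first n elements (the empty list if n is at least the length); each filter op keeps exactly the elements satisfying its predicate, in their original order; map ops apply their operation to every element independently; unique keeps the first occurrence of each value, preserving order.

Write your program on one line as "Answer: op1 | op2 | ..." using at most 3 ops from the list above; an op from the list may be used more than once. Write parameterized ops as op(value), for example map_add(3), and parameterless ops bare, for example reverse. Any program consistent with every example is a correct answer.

reverse | map_neg | reverse

Check, running the answer program on each example:
  [-24, 26, 25, -32, 25, -26, 24, 28, 26] -> [26, 28, 24, -26, 25, -32, 25, 26, -24] -> [-26, -28, -24, 26, -25, 32, -25, -26, 24] -> [24, -26, -25, 32, -25, 26, -24, -28, -26]
  [-6, 18, 13, 17, -47, -3, -31, 41, -23, -17] -> [-17, -23, 41, -31, -3, -47, 17, 13, 18, -6] -> [17, 23, -41, 31, 3, 47, -17, -13, -18, 6] -> [6, -18, -13, -17, 47, 3, 31, -41, 23, 17]
  [-16, 14, 22, -27, 15, -43, -9] -> [-9, -43, 15, -27, 22, 14, -16] -> [9, 43, -15, 27, -22, -14, 16] -> [16, -14, -22, 27, -15, 43, 9]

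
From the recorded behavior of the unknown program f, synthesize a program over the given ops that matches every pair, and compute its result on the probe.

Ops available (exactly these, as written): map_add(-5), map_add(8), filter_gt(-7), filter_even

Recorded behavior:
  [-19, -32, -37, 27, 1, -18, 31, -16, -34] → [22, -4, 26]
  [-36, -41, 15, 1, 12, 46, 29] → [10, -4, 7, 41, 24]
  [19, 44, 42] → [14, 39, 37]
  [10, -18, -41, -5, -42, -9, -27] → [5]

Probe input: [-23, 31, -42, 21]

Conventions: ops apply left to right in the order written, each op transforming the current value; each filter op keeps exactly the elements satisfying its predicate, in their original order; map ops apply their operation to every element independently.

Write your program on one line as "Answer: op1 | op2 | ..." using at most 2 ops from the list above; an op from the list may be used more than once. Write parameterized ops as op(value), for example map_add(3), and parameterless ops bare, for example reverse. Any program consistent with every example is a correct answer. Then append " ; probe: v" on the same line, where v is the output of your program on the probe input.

map_add(-5) | filter_gt(-7) ; probe: [26, 16]

Check, running the answer program on each example:
  [-19, -32, -37, 27, 1, -18, 31, -16, -34] -> [-24, -37, -42, 22, -4, -23, 26, -21, -39] -> [22, -4, 26]
  [-36, -41, 15, 1, 12, 46, 29] -> [-41, -46, 10, -4, 7, 41, 24] -> [10, -4, 7, 41, 24]
  [19, 44, 42] -> [14, 39, 37] -> [14, 39, 37]
  [10, -18, -41, -5, -42, -9, -27] -> [5, -23, -46, -10, -47, -14, -32] -> [5]
  probe: [-23, 31, -42, 21] -> [-28, 26, -47, 16] -> [26, 16]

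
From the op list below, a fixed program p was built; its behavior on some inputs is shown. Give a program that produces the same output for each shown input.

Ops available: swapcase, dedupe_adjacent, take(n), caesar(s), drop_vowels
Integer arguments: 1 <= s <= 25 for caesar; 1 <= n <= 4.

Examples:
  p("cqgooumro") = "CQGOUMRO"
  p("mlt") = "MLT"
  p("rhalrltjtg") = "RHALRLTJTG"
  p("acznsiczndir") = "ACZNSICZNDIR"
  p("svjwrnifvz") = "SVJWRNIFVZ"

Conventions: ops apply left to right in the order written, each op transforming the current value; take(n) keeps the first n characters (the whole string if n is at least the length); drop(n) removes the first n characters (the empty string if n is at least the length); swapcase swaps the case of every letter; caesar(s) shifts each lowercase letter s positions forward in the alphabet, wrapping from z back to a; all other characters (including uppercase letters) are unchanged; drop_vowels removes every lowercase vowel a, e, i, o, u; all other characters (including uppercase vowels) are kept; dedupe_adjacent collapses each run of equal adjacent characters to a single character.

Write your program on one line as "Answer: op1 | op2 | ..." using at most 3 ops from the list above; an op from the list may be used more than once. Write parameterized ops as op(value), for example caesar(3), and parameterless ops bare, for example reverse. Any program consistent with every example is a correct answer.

swapcase | dedupe_adjacent

Check, running the answer program on each example:
  "cqgooumro" -> "CQGOOUMRO" -> "CQGOUMRO"
  "mlt" -> "MLT" -> "MLT"
  "rhalrltjtg" -> "RHALRLTJTG" -> "RHALRLTJTG"
  "acznsiczndir" -> "ACZNSICZNDIR" -> "ACZNSICZNDIR"
  "svjwrnifvz" -> "SVJWRNIFVZ" -> "SVJWRNIFVZ"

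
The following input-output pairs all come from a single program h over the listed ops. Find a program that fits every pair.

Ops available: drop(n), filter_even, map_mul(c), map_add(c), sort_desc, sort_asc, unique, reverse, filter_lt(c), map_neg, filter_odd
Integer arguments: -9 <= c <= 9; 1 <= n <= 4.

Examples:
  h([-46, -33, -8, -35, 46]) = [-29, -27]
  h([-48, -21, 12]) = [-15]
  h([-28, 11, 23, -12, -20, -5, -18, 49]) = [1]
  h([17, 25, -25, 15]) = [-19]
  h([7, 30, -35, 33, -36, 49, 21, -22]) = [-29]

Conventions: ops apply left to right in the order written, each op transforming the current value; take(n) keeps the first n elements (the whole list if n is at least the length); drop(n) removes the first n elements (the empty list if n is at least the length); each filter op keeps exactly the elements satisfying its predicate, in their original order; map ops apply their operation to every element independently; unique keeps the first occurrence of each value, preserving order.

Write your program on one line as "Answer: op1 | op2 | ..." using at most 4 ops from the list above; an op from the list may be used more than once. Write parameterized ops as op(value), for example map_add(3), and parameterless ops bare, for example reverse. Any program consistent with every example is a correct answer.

filter_lt(0) | filter_odd | sort_asc | map_add(6)

Check, running the answer program on each example:
  [-46, -33, -8, -35, 46] -> [-46, -33, -8, -35] -> [-33, -35] -> [-35, -33] -> [-29, -27]
  [-48, -21, 12] -> [-48, -21] -> [-21] -> [-21] -> [-15]
  [-28, 11, 23, -12, -20, -5, -18, 49] -> [-28, -12, -20, -5, -18] -> [-5] -> [-5] -> [1]
  [17, 25, -25, 15] -> [-25] -> [-25] -> [-25] -> [-19]
  [7, 30, -35, 33, -36, 49, 21, -22] -> [-35, -36, -22] -> [-35] -> [-35] -> [-29]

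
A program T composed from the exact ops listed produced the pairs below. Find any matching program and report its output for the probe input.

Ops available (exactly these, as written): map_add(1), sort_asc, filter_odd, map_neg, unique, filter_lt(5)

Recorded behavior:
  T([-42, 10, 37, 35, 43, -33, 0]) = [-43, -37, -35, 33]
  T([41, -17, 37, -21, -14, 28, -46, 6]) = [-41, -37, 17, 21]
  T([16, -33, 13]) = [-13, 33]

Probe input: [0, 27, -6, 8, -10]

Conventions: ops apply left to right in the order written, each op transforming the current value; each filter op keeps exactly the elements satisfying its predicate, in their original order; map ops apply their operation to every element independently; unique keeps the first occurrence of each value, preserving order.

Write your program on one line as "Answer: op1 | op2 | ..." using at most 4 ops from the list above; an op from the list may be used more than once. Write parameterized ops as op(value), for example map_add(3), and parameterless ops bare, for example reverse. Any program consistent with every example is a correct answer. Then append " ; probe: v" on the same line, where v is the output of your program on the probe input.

map_neg | filter_odd | sort_asc ; probe: [-27]

Check, running the answer program on each example:
  [-42, 10, 37, 35, 43, -33, 0] -> [42, -10, -37, -35, -43, 33, 0] -> [-37, -35, -43, 33] -> [-43, -37, -35, 33]
  [41, -17, 37, -21, -14, 28, -46, 6] -> [-41, 17, -37, 21, 14, -28, 46, -6] -> [-41, 17, -37, 21] -> [-41, -37, 17, 21]
  [16, -33, 13] -> [-16, 33, -13] -> [33, -13] -> [-13, 33]
  probe: [0, 27, -6, 8, -10] -> [0, -27, 6, -8, 10] -> [-27] -> [-27]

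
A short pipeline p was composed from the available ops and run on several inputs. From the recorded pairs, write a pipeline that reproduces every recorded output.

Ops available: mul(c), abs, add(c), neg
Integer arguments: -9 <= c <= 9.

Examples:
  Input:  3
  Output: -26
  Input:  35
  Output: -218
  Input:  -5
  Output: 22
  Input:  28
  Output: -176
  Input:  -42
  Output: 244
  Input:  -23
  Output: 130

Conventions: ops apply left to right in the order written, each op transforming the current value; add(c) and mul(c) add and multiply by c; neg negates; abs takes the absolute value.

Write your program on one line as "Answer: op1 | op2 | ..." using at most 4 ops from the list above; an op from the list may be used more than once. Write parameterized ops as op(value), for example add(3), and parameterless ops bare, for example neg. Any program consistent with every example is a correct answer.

mul(2) | mul(-3) | add(-9) | add(1)

Check, running the answer program on each example:
  3 -> 6 -> -18 -> -27 -> -26
  35 -> 70 -> -210 -> -219 -> -218
  -5 -> -10 -> 30 -> 21 -> 22
  28 -> 56 -> -168 -> -177 -> -176
  -42 -> -84 -> 252 -> 243 -> 244
  -23 -> -46 -> 138 -> 129 -> 130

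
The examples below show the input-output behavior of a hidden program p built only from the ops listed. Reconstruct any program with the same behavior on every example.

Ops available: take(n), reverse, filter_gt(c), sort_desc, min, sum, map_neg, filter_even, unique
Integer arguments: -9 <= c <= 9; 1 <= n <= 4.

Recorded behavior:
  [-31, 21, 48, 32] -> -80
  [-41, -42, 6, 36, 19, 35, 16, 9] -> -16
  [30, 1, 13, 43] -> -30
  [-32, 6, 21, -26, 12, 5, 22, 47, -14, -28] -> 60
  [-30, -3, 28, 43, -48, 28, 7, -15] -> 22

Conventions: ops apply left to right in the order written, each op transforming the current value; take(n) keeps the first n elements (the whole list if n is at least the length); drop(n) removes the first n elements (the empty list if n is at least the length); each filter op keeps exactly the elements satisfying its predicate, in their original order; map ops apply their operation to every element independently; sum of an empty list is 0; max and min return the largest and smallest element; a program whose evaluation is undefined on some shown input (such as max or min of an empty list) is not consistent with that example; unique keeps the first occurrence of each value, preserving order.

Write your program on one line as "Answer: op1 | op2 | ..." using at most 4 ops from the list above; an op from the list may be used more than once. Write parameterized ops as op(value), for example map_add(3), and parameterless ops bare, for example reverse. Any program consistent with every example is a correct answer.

filter_even | map_neg | sum

Check, running the answer program on each example:
  [-31, 21, 48, 32] -> [48, 32] -> [-48, -32] -> -80
  [-41, -42, 6, 36, 19, 35, 16, 9] -> [-42, 6, 36, 16] -> [42, -6, -36, -16] -> -16
  [30, 1, 13, 43] -> [30] -> [-30] -> -30
  [-32, 6, 21, -26, 12, 5, 22, 47, -14, -28] -> [-32, 6, -26, 12, 22, -14, -28] -> [32, -6, 26, -12, -22, 14, 28] -> 60
  [-30, -3, 28, 43, -48, 28, 7, -15] -> [-30, 28, -48, 28] -> [30, -28, 48, -28] -> 22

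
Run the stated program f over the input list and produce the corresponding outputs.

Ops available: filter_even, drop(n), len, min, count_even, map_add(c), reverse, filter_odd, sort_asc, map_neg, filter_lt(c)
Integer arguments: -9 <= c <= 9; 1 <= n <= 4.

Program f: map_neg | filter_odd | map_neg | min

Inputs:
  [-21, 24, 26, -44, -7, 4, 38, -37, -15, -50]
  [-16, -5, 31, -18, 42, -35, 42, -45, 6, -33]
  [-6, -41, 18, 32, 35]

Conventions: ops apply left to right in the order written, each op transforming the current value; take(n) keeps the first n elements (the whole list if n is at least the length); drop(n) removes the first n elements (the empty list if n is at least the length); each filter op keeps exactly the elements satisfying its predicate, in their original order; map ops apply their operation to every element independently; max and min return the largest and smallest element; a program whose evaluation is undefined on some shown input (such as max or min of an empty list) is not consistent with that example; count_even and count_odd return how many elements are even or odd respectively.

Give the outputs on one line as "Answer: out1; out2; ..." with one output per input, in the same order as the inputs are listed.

-37; -45; -41

Execution, op by op:
  [-21, 24, 26, -44, -7, 4, 38, -37, -15, -50] -> [21, -24, -26, 44, 7, -4, -38, 37, 15, 50] -> [21, 7, 37, 15] -> [-21, -7, -37, -15] -> -37
  [-16, -5, 31, -18, 42, -35, 42, -45, 6, -33] -> [16, 5, -31, 18, -42, 35, -42, 45, -6, 33] -> [5, -31, 35, 45, 33] -> [-5, 31, -35, -45, -33] -> -45
  [-6, -41, 18, 32, 35] -> [6, 41, -18, -32, -35] -> [41, -35] -> [-41, 35] -> -41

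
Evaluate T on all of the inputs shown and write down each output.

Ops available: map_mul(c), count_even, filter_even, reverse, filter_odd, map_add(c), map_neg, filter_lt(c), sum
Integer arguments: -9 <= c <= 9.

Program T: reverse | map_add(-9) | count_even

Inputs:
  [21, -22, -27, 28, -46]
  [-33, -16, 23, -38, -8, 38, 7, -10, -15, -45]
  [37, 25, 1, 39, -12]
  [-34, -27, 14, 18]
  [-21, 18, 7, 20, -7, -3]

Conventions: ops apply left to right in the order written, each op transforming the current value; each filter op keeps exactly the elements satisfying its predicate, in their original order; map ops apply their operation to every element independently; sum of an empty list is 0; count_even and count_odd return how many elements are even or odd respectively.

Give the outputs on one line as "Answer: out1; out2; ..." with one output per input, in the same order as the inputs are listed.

Execution, op by op:
  [21, -22, -27, 28, -46] -> [-46, 28, -27, -22, 21] -> [-55, 19, -36, -31, 12] -> 2
  [-33, -16, 23, -38, -8, 38, 7, -10, -15, -45] -> [-45, -15, -10, 7, 38, -8, -38, 23, -16, -33] -> [-54, -24, -19, -2, 29, -17, -47, 14, -25, -42] -> 5
  [37, 25, 1, 39, -12] -> [-12, 39, 1, 25, 37] -> [-21, 30, -8, 16, 28] -> 4
  [-34, -27, 14, 18] -> [18, 14, -27, -34] -> [9, 5, -36, -43] -> 1
  [-21, 18, 7, 20, -7, -3] -> [-3, -7, 20, 7, 18, -21] -> [-12, -16, 11, -2, 9, -30] -> 4

2; 5; 4; 1; 4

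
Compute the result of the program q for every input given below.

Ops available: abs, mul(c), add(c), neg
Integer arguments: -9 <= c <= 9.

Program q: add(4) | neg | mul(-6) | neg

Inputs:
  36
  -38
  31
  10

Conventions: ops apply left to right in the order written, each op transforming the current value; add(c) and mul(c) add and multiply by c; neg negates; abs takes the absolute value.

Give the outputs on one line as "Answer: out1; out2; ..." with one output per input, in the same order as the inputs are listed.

Execution, op by op:
  36 -> 40 -> -40 -> 240 -> -240
  -38 -> -34 -> 34 -> -204 -> 204
  31 -> 35 -> -35 -> 210 -> -210
  10 -> 14 -> -14 -> 84 -> -84

-240; 204; -210; -84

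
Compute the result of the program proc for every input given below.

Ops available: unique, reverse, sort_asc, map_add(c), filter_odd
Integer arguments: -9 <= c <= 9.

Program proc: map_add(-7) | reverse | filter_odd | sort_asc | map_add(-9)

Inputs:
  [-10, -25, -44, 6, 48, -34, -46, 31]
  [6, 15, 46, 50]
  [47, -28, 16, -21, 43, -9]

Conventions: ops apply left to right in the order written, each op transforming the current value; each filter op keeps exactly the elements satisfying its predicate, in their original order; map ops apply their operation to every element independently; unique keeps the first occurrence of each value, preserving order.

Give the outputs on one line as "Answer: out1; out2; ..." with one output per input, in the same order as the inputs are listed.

Execution, op by op:
  [-10, -25, -44, 6, 48, -34, -46, 31] -> [-17, -32, -51, -1, 41, -41, -53, 24] -> [24, -53, -41, 41, -1, -51, -32, -17] -> [-53, -41, 41, -1, -51, -17] -> [-53, -51, -41, -17, -1, 41] -> [-62, -60, -50, -26, -10, 32]
  [6, 15, 46, 50] -> [-1, 8, 39, 43] -> [43, 39, 8, -1] -> [43, 39, -1] -> [-1, 39, 43] -> [-10, 30, 34]
  [47, -28, 16, -21, 43, -9] -> [40, -35, 9, -28, 36, -16] -> [-16, 36, -28, 9, -35, 40] -> [9, -35] -> [-35, 9] -> [-44, 0]

[-62, -60, -50, -26, -10, 32]; [-10, 30, 34]; [-44, 0]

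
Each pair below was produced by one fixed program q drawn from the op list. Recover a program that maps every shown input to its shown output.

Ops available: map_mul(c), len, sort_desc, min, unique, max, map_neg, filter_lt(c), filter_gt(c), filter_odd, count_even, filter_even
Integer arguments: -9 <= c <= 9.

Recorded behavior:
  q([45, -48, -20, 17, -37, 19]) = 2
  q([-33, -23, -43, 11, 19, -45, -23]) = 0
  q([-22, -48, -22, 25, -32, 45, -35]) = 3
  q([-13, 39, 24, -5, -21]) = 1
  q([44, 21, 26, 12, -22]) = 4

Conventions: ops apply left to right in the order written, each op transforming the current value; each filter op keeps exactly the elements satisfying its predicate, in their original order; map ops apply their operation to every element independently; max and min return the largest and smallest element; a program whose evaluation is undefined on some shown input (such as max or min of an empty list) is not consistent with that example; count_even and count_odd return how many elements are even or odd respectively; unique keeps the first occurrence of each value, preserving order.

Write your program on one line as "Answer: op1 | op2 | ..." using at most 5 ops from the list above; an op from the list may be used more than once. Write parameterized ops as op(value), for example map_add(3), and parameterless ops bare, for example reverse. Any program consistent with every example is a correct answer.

unique | filter_even | map_mul(-9) | map_mul(-2) | len

Check, running the answer program on each example:
  [45, -48, -20, 17, -37, 19] -> [45, -48, -20, 17, -37, 19] -> [-48, -20] -> [432, 180] -> [-864, -360] -> 2
  [-33, -23, -43, 11, 19, -45, -23] -> [-33, -23, -43, 11, 19, -45] -> [] -> [] -> [] -> 0
  [-22, -48, -22, 25, -32, 45, -35] -> [-22, -48, 25, -32, 45, -35] -> [-22, -48, -32] -> [198, 432, 288] -> [-396, -864, -576] -> 3
  [-13, 39, 24, -5, -21] -> [-13, 39, 24, -5, -21] -> [24] -> [-216] -> [432] -> 1
  [44, 21, 26, 12, -22] -> [44, 21, 26, 12, -22] -> [44, 26, 12, -22] -> [-396, -234, -108, 198] -> [792, 468, 216, -396] -> 4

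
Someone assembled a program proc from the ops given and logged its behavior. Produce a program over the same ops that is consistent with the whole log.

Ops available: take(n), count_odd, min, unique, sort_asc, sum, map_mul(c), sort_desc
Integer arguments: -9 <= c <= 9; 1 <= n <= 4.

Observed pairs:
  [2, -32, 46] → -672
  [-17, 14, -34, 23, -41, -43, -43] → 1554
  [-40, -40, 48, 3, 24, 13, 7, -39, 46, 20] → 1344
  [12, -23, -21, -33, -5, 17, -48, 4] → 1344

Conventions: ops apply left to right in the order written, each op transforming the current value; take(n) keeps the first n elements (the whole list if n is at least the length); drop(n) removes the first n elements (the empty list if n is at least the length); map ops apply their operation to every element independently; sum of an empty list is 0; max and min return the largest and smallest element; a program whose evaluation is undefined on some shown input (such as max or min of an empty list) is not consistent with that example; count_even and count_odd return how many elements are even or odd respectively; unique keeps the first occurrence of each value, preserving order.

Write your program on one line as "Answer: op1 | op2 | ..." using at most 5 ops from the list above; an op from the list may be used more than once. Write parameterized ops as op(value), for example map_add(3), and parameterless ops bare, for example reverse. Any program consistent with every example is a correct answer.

map_mul(-6) | map_mul(7) | take(3) | sum

Check, running the answer program on each example:
  [2, -32, 46] -> [-12, 192, -276] -> [-84, 1344, -1932] -> [-84, 1344, -1932] -> -672
  [-17, 14, -34, 23, -41, -43, -43] -> [102, -84, 204, -138, 246, 258, 258] -> [714, -588, 1428, -966, 1722, 1806, 1806] -> [714, -588, 1428] -> 1554
  [-40, -40, 48, 3, 24, 13, 7, -39, 46, 20] -> [240, 240, -288, -18, -144, -78, -42, 234, -276, -120] -> [1680, 1680, -2016, -126, -1008, -546, -294, 1638, -1932, -840] -> [1680, 1680, -2016] -> 1344
  [12, -23, -21, -33, -5, 17, -48, 4] -> [-72, 138, 126, 198, 30, -102, 288, -24] -> [-504, 966, 882, 1386, 210, -714, 2016, -168] -> [-504, 966, 882] -> 1344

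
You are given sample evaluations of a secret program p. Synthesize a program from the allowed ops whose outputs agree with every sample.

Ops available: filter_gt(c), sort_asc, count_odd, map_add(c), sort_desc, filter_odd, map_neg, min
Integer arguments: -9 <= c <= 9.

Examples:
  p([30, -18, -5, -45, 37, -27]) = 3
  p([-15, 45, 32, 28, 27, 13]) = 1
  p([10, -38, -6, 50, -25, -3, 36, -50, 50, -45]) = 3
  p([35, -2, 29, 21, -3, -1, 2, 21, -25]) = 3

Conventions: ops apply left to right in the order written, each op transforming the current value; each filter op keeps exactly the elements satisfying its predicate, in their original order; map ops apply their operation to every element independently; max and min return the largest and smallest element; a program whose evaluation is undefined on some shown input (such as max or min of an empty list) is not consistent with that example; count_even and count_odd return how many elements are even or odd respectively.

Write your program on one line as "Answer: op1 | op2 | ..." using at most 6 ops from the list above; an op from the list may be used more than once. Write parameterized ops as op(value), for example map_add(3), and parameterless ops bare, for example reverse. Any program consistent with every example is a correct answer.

map_neg | filter_gt(-1) | sort_asc | sort_desc | count_odd

Check, running the answer program on each example:
  [30, -18, -5, -45, 37, -27] -> [-30, 18, 5, 45, -37, 27] -> [18, 5, 45, 27] -> [5, 18, 27, 45] -> [45, 27, 18, 5] -> 3
  [-15, 45, 32, 28, 27, 13] -> [15, -45, -32, -28, -27, -13] -> [15] -> [15] -> [15] -> 1
  [10, -38, -6, 50, -25, -3, 36, -50, 50, -45] -> [-10, 38, 6, -50, 25, 3, -36, 50, -50, 45] -> [38, 6, 25, 3, 50, 45] -> [3, 6, 25, 38, 45, 50] -> [50, 45, 38, 25, 6, 3] -> 3
  [35, -2, 29, 21, -3, -1, 2, 21, -25] -> [-35, 2, -29, -21, 3, 1, -2, -21, 25] -> [2, 3, 1, 25] -> [1, 2, 3, 25] -> [25, 3, 2, 1] -> 3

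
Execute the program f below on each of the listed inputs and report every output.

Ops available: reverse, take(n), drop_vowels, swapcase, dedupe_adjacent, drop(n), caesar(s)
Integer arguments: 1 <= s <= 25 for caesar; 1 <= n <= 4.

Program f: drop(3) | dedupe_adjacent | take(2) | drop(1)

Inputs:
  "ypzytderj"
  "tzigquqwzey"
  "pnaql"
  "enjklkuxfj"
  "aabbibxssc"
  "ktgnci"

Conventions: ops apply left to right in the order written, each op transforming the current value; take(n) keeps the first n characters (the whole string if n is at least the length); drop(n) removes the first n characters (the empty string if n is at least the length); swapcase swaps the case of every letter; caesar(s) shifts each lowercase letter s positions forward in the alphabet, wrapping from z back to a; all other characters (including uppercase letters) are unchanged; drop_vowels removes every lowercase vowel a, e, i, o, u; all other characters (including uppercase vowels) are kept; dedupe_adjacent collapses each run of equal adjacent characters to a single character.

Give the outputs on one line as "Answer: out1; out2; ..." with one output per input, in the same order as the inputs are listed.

"t"; "q"; "l"; "l"; "i"; "c"

Execution, op by op:
  "ypzytderj" -> "ytderj" -> "ytderj" -> "yt" -> "t"
  "tzigquqwzey" -> "gquqwzey" -> "gquqwzey" -> "gq" -> "q"
  "pnaql" -> "ql" -> "ql" -> "ql" -> "l"
  "enjklkuxfj" -> "klkuxfj" -> "klkuxfj" -> "kl" -> "l"
  "aabbibxssc" -> "bibxssc" -> "bibxsc" -> "bi" -> "i"
  "ktgnci" -> "nci" -> "nci" -> "nc" -> "c"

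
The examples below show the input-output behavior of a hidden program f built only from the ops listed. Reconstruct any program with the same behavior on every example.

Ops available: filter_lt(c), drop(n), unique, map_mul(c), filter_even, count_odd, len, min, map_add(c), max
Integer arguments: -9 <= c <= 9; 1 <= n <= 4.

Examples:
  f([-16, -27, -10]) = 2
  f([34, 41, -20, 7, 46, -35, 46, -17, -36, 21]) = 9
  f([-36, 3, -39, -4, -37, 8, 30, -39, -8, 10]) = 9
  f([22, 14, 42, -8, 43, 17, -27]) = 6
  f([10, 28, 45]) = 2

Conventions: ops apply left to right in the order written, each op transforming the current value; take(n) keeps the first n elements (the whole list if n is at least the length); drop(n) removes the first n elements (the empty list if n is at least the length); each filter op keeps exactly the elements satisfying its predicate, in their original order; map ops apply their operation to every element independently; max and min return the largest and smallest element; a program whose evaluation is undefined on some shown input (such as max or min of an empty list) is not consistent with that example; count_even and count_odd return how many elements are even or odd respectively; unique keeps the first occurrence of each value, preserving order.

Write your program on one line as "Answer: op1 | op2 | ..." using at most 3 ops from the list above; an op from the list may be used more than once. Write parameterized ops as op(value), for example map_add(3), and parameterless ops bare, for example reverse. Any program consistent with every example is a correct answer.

drop(1) | map_mul(8) | len

Check, running the answer program on each example:
  [-16, -27, -10] -> [-27, -10] -> [-216, -80] -> 2
  [34, 41, -20, 7, 46, -35, 46, -17, -36, 21] -> [41, -20, 7, 46, -35, 46, -17, -36, 21] -> [328, -160, 56, 368, -280, 368, -136, -288, 168] -> 9
  [-36, 3, -39, -4, -37, 8, 30, -39, -8, 10] -> [3, -39, -4, -37, 8, 30, -39, -8, 10] -> [24, -312, -32, -296, 64, 240, -312, -64, 80] -> 9
  [22, 14, 42, -8, 43, 17, -27] -> [14, 42, -8, 43, 17, -27] -> [112, 336, -64, 344, 136, -216] -> 6
  [10, 28, 45] -> [28, 45] -> [224, 360] -> 2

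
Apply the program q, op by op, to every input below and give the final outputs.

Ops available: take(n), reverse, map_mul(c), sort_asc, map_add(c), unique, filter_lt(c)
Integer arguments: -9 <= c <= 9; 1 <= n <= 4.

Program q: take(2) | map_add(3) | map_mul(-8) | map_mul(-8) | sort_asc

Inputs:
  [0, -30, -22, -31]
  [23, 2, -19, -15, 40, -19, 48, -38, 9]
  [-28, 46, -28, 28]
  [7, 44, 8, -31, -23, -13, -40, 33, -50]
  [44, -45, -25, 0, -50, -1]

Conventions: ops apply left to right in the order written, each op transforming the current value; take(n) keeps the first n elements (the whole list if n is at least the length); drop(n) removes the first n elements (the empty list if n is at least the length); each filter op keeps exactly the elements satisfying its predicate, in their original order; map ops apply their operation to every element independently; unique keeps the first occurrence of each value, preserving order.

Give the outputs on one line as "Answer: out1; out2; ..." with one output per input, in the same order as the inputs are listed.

Execution, op by op:
  [0, -30, -22, -31] -> [0, -30] -> [3, -27] -> [-24, 216] -> [192, -1728] -> [-1728, 192]
  [23, 2, -19, -15, 40, -19, 48, -38, 9] -> [23, 2] -> [26, 5] -> [-208, -40] -> [1664, 320] -> [320, 1664]
  [-28, 46, -28, 28] -> [-28, 46] -> [-25, 49] -> [200, -392] -> [-1600, 3136] -> [-1600, 3136]
  [7, 44, 8, -31, -23, -13, -40, 33, -50] -> [7, 44] -> [10, 47] -> [-80, -376] -> [640, 3008] -> [640, 3008]
  [44, -45, -25, 0, -50, -1] -> [44, -45] -> [47, -42] -> [-376, 336] -> [3008, -2688] -> [-2688, 3008]

[-1728, 192]; [320, 1664]; [-1600, 3136]; [640, 3008]; [-2688, 3008]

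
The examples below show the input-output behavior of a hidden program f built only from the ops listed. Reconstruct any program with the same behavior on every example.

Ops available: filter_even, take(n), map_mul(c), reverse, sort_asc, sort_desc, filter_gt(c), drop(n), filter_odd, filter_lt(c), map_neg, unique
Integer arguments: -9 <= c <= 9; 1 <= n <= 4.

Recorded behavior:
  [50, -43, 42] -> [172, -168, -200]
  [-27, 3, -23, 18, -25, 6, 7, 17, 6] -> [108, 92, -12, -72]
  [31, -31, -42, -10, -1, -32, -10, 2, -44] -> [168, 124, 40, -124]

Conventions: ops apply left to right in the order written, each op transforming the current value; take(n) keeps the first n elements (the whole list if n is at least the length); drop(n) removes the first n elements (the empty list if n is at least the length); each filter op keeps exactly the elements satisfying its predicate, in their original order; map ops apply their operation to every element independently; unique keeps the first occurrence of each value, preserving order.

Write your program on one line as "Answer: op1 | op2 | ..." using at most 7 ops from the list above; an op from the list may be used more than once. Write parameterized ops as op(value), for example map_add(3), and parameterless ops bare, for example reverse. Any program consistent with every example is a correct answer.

unique | take(4) | map_neg | map_mul(-4) | map_neg | sort_desc

Check, running the answer program on each example:
  [50, -43, 42] -> [50, -43, 42] -> [50, -43, 42] -> [-50, 43, -42] -> [200, -172, 168] -> [-200, 172, -168] -> [172, -168, -200]
  [-27, 3, -23, 18, -25, 6, 7, 17, 6] -> [-27, 3, -23, 18, -25, 6, 7, 17] -> [-27, 3, -23, 18] -> [27, -3, 23, -18] -> [-108, 12, -92, 72] -> [108, -12, 92, -72] -> [108, 92, -12, -72]
  [31, -31, -42, -10, -1, -32, -10, 2, -44] -> [31, -31, -42, -10, -1, -32, 2, -44] -> [31, -31, -42, -10] -> [-31, 31, 42, 10] -> [124, -124, -168, -40] -> [-124, 124, 168, 40] -> [168, 124, 40, -124]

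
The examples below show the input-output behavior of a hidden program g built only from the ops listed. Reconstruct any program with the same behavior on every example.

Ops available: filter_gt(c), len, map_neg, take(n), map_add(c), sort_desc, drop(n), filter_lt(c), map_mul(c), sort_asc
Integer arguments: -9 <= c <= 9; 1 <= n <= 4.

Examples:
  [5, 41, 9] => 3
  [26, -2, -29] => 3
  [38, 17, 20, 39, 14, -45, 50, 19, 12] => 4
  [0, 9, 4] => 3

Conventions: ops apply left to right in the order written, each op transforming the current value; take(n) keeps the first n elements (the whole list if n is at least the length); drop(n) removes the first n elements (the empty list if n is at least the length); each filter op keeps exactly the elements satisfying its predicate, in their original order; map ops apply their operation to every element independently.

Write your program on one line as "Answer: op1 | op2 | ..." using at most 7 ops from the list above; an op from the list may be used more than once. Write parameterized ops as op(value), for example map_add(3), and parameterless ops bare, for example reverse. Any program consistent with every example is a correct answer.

map_add(1) | map_add(1) | take(4) | map_mul(5) | sort_asc | len

Check, running the answer program on each example:
  [5, 41, 9] -> [6, 42, 10] -> [7, 43, 11] -> [7, 43, 11] -> [35, 215, 55] -> [35, 55, 215] -> 3
  [26, -2, -29] -> [27, -1, -28] -> [28, 0, -27] -> [28, 0, -27] -> [140, 0, -135] -> [-135, 0, 140] -> 3
  [38, 17, 20, 39, 14, -45, 50, 19, 12] -> [39, 18, 21, 40, 15, -44, 51, 20, 13] -> [40, 19, 22, 41, 16, -43, 52, 21, 14] -> [40, 19, 22, 41] -> [200, 95, 110, 205] -> [95, 110, 200, 205] -> 4
  [0, 9, 4] -> [1, 10, 5] -> [2, 11, 6] -> [2, 11, 6] -> [10, 55, 30] -> [10, 30, 55] -> 3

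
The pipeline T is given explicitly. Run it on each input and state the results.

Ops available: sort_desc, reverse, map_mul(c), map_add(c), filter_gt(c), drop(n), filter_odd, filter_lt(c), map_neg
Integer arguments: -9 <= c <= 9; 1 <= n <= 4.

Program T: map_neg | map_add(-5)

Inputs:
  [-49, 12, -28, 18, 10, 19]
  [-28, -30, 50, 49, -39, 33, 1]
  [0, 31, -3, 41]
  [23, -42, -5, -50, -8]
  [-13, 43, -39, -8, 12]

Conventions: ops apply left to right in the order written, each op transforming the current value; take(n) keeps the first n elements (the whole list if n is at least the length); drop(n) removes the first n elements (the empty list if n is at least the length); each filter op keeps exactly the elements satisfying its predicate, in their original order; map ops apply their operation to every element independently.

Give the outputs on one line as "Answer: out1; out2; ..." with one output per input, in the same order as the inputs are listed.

Execution, op by op:
  [-49, 12, -28, 18, 10, 19] -> [49, -12, 28, -18, -10, -19] -> [44, -17, 23, -23, -15, -24]
  [-28, -30, 50, 49, -39, 33, 1] -> [28, 30, -50, -49, 39, -33, -1] -> [23, 25, -55, -54, 34, -38, -6]
  [0, 31, -3, 41] -> [0, -31, 3, -41] -> [-5, -36, -2, -46]
  [23, -42, -5, -50, -8] -> [-23, 42, 5, 50, 8] -> [-28, 37, 0, 45, 3]
  [-13, 43, -39, -8, 12] -> [13, -43, 39, 8, -12] -> [8, -48, 34, 3, -17]

[44, -17, 23, -23, -15, -24]; [23, 25, -55, -54, 34, -38, -6]; [-5, -36, -2, -46]; [-28, 37, 0, 45, 3]; [8, -48, 34, 3, -17]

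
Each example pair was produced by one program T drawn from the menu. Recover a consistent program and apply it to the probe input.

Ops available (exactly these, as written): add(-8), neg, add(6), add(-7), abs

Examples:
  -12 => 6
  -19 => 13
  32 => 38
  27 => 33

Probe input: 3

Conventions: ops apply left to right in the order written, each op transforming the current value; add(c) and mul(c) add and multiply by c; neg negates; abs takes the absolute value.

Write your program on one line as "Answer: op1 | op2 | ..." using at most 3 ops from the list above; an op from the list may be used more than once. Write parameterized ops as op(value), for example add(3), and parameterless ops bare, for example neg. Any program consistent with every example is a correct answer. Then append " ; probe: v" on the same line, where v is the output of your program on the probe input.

add(6) | abs ; probe: 9

Check, running the answer program on each example:
  -12 -> -6 -> 6
  -19 -> -13 -> 13
  32 -> 38 -> 38
  27 -> 33 -> 33
  probe: 3 -> 9 -> 9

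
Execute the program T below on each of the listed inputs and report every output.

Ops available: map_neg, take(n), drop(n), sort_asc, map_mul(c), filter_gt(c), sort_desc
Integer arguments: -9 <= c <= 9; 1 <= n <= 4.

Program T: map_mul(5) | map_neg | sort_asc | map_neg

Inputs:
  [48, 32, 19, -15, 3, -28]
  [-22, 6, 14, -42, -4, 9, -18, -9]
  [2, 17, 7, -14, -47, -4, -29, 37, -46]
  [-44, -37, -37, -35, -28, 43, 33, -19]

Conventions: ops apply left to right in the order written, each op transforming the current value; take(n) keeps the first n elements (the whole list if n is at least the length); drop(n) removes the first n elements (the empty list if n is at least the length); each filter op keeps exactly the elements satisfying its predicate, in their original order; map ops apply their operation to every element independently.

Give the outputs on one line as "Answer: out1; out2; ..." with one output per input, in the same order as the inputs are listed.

[240, 160, 95, 15, -75, -140]; [70, 45, 30, -20, -45, -90, -110, -210]; [185, 85, 35, 10, -20, -70, -145, -230, -235]; [215, 165, -95, -140, -175, -185, -185, -220]

Execution, op by op:
  [48, 32, 19, -15, 3, -28] -> [240, 160, 95, -75, 15, -140] -> [-240, -160, -95, 75, -15, 140] -> [-240, -160, -95, -15, 75, 140] -> [240, 160, 95, 15, -75, -140]
  [-22, 6, 14, -42, -4, 9, -18, -9] -> [-110, 30, 70, -210, -20, 45, -90, -45] -> [110, -30, -70, 210, 20, -45, 90, 45] -> [-70, -45, -30, 20, 45, 90, 110, 210] -> [70, 45, 30, -20, -45, -90, -110, -210]
  [2, 17, 7, -14, -47, -4, -29, 37, -46] -> [10, 85, 35, -70, -235, -20, -145, 185, -230] -> [-10, -85, -35, 70, 235, 20, 145, -185, 230] -> [-185, -85, -35, -10, 20, 70, 145, 230, 235] -> [185, 85, 35, 10, -20, -70, -145, -230, -235]
  [-44, -37, -37, -35, -28, 43, 33, -19] -> [-220, -185, -185, -175, -140, 215, 165, -95] -> [220, 185, 185, 175, 140, -215, -165, 95] -> [-215, -165, 95, 140, 175, 185, 185, 220] -> [215, 165, -95, -140, -175, -185, -185, -220]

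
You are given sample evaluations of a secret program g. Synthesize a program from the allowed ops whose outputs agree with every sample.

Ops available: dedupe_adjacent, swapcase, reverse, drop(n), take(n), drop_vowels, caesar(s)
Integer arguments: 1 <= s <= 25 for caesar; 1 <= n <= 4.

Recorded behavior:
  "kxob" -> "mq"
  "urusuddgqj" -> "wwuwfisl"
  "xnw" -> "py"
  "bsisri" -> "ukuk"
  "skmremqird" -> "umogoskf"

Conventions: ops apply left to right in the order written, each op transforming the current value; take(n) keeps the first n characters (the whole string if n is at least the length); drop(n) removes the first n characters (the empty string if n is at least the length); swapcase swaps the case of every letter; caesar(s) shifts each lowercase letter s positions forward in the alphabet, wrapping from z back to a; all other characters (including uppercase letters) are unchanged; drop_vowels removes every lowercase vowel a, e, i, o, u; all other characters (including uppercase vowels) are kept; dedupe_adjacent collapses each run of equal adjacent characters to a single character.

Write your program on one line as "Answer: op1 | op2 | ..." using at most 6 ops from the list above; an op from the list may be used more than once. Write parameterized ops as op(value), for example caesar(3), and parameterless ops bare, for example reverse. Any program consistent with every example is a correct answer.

caesar(6) | caesar(23) | dedupe_adjacent | drop_vowels | caesar(25)

Check, running the answer program on each example:
  "kxob" -> "qduh" -> "nare" -> "nare" -> "nr" -> "mq"
  "urusuddgqj" -> "axayajjmwp" -> "xuxvxggjtm" -> "xuxvxgjtm" -> "xxvxgjtm" -> "wwuwfisl"
  "xnw" -> "dtc" -> "aqz" -> "aqz" -> "qz" -> "py"
  "bsisri" -> "hyoyxo" -> "evlvul" -> "evlvul" -> "vlvl" -> "ukuk"
  "skmremqird" -> "yqsxkswoxj" -> "vnpuhptlug" -> "vnpuhptlug" -> "vnphptlg" -> "umogoskf"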